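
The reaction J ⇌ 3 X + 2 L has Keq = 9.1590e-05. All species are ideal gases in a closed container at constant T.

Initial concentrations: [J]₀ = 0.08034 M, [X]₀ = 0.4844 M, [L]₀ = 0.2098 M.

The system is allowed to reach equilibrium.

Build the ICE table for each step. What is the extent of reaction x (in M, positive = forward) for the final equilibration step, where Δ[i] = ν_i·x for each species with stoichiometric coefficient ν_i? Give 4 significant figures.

Q₀ = 0.06227 vs Keq = 9.1590e-05 ⇒ Q>K, reverse
Step 1:
                    J           X           L
  I           0.08034      0.4844      0.2098
  C           0.08655     -0.2597     -0.1731
  E            0.1669      0.2247      0.0367
  solve Keq expr → x = -0.08655; check Q = 9.1590e-05

x = -0.08655 M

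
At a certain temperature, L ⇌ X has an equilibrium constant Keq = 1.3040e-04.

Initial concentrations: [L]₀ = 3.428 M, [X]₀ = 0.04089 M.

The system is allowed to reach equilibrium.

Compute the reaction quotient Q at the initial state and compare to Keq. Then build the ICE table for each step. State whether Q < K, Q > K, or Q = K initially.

Q₀ = 0.01193; Q > K (proceeds reverse)

Q₀ = 0.01193 vs Keq = 1.3040e-04 ⇒ Q>K, reverse
Step 1:
                   L          X
  init         3.428    0.04089
  Δ          0.04044   -0.04044
  eq           3.468 4.5228e-04
  solve Keq expr → x = -0.04044; check Q = 1.3040e-04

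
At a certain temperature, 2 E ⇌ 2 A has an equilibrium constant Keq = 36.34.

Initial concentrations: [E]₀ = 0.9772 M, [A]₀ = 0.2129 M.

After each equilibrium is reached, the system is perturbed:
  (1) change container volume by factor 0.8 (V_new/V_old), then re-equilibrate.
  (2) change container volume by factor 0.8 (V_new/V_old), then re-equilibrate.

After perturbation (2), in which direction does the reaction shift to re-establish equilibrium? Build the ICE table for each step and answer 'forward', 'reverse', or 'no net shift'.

Q₀ = 0.04747 vs Keq = 36.34 ⇒ Q<K, forward
Step 1:
                    E           A
  I            0.9772      0.2129
  C           -0.8079      0.8079
  E            0.1693       1.021
  solve Keq expr → x = 0.4039; check Q = 36.34
Then change container volume by factor 0.8 (V_new/V_old).
Step 2:
                    E           A
  I            0.2117       1.276
  C                 0           0
  E            0.2117       1.276
  solve Keq expr → x = 0; check Q = 36.34
Then change container volume by factor 0.8 (V_new/V_old).
Step 3:
                    E           A
  I            0.2646       1.595
  C                 0           0
  E            0.2646       1.595
  solve Keq expr → x = 0; check Q = 36.34

Direction: no net shift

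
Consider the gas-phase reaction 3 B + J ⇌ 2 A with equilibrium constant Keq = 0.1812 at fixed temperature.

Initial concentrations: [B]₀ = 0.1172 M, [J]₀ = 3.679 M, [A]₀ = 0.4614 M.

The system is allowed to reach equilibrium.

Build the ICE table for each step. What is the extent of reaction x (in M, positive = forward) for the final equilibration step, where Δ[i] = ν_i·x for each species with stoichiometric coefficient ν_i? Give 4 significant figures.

Q₀ = 35.95 vs Keq = 0.1812 ⇒ Q>K, reverse
Step 1:
                  B         J         A
  I          0.1172     3.679    0.4614
  C          0.3258    0.1086   -0.2172
  E           0.443     3.788    0.2442
  solve Keq expr → x = -0.1086; check Q = 0.1812

x = -0.1086 M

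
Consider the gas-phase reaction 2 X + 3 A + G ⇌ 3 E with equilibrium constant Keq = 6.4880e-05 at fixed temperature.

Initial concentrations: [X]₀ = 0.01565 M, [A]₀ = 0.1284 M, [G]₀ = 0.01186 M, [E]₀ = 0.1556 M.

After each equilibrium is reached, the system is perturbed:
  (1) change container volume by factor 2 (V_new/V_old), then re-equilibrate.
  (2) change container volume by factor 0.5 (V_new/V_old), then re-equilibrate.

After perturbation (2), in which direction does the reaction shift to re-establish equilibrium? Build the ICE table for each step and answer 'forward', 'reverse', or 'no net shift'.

Q₀ = 6.1266e+05 vs Keq = 6.4880e-05 ⇒ Q>K, reverse
Step 1:
                  X         A         G         E
  I         0.01565    0.1284   0.01186    0.1556
  C           0.103    0.1545    0.0515   -0.1545
  E          0.1187    0.2829   0.06336  0.001094
  solve Keq expr → x = -0.0515; check Q = 6.4880e-05
Then change container volume by factor 2 (V_new/V_old).
Step 2:
                  X         A         G         E
  I         0.05933    0.1415   0.03168 5.4716e-04
  C       1.8149e-04 2.7223e-04 9.0744e-05 -2.7223e-04
  E         0.05951    0.1417   0.03177 2.7493e-04
  solve Keq expr → x = -9.0744e-05; check Q = 6.4880e-05
Then change container volume by factor 0.5 (V_new/V_old).
Step 3:
                  X         A         G         E
  I           0.119    0.2835   0.06354 5.4985e-04
  C       -3.6298e-04 -5.4446e-04 -1.8149e-04 5.4446e-04
  E          0.1187    0.2829   0.06336  0.001094
  solve Keq expr → x = 1.8149e-04; check Q = 6.4880e-05

Direction: forward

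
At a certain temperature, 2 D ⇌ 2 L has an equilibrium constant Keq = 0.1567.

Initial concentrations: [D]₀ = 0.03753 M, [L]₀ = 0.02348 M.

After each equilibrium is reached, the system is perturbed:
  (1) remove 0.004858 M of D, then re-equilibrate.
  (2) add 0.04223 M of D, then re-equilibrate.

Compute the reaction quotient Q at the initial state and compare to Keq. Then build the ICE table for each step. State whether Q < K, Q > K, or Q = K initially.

Q₀ = 0.3914 vs Keq = 0.1567 ⇒ Q>K, reverse
Step 1:
                   D          L
  Initial    0.03753    0.02348
  Change    0.006178  -0.006178
  Equil      0.04371     0.0173
  solve Keq expr → x = -0.003089; check Q = 0.1567
Then remove 0.004858 M of D.
Step 2:
                   D          L
  Initial    0.03885     0.0173
  Change    0.001378  -0.001378
  Equil      0.04023    0.01592
  solve Keq expr → x = -6.8885e-04; check Q = 0.1567
Then add 0.04223 M of D.
Step 3:
                   D          L
  Initial    0.08246    0.01592
  Change    -0.01198    0.01198
  Equil      0.07048     0.0279
  solve Keq expr → x = 0.005988; check Q = 0.1567

Q₀ = 0.3914; Q > K (proceeds reverse)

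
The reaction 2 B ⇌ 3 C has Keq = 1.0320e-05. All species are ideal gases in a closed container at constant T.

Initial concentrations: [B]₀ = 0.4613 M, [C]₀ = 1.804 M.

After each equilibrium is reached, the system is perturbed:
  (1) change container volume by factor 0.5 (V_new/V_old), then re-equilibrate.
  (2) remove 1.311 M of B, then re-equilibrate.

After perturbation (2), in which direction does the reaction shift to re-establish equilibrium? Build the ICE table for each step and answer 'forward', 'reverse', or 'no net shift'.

Direction: reverse

Q₀ = 27.59 vs Keq = 1.0320e-05 ⇒ Q>K, reverse
Step 1:
                  B         C
  init       0.4613     1.804
  Δ           1.182    -1.774
  eq          1.644   0.03032
  solve Keq expr → x = -0.5912; check Q = 1.0320e-05
Then change container volume by factor 0.5 (V_new/V_old).
Step 2:
                  B         C
  init        3.288   0.06065
  Δ        0.008287  -0.01243
  eq          3.296   0.04822
  solve Keq expr → x = -0.004144; check Q = 1.0320e-05
Then remove 1.311 M of B.
Step 3:
                  B         C
  init        1.985   0.04822
  Δ        0.009151  -0.01373
  eq          1.994   0.03449
  solve Keq expr → x = -0.004575; check Q = 1.0320e-05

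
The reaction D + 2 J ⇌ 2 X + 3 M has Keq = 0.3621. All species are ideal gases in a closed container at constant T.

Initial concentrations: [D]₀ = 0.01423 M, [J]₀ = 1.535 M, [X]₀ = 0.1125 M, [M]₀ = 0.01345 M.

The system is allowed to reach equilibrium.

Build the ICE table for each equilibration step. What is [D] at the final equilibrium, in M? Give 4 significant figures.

Q₀ = 9.1844e-07 vs Keq = 0.3621 ⇒ Q<K, forward
Step 1:
                  D         J         X         M
  Initial   0.01423     1.535    0.1125   0.01345
  Change   -0.01423  -0.02845   0.02845   0.04268
  Equil   4.2743e-06     1.507     0.141   0.05613
  solve Keq expr → x = 0.01423; check Q = 0.3621

[D]_eq = 4.2743e-06 M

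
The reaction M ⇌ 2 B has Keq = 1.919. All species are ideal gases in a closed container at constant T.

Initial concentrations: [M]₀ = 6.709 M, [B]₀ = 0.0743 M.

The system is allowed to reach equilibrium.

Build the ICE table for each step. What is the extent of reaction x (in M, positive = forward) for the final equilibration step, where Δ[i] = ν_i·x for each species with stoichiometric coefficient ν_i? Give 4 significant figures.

Q₀ = 8.2285e-04 vs Keq = 1.919 ⇒ Q<K, forward
Step 1:
                    M           B
  init          6.709      0.0743
  Δ            -1.538       3.076
  eq            5.171        3.15
  solve Keq expr → x = 1.538; check Q = 1.919

x = 1.538 M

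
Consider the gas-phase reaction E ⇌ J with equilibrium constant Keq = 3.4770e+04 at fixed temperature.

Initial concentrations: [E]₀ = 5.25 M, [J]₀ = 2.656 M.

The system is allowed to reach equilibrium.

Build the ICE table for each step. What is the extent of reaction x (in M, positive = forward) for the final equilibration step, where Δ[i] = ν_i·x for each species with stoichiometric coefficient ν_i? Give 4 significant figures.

Q₀ = 0.5059 vs Keq = 3.4770e+04 ⇒ Q<K, forward
Step 1:
                  E         J
  I            5.25     2.656
  C           -5.25      5.25
  E       2.2737e-04     7.906
  solve Keq expr → x = 5.25; check Q = 3.4770e+04

x = 5.25 M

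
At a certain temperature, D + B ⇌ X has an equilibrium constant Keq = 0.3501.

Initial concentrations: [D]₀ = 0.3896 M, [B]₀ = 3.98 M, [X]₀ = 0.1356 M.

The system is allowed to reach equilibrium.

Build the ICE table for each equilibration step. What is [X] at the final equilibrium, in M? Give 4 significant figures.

[X]_eq = 0.3003 M

Q₀ = 0.08745 vs Keq = 0.3501 ⇒ Q<K, forward
Step 1:
                    D           B           X
  Initial      0.3896        3.98      0.1356
  Change      -0.1647     -0.1647      0.1647
  Equil        0.2249       3.815      0.3003
  solve Keq expr → x = 0.1647; check Q = 0.3501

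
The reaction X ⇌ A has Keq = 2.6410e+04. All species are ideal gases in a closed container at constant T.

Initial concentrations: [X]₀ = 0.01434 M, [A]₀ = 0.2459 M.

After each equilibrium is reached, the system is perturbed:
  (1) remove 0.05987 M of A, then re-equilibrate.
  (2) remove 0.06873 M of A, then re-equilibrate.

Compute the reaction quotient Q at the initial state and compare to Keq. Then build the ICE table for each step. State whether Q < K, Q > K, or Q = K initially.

Q₀ = 17.15 vs Keq = 2.6410e+04 ⇒ Q<K, forward
Step 1:
                  X         A
  Initial   0.01434    0.2459
  Change   -0.01433   0.01433
  Equil   9.8535e-06    0.2602
  solve Keq expr → x = 0.01433; check Q = 2.6410e+04
Then remove 0.05987 M of A.
Step 2:
                  X         A
  Initial 9.8535e-06    0.2004
  Change  -2.2669e-06 2.2669e-06
  Equil   7.5866e-06    0.2004
  solve Keq expr → x = 2.2669e-06; check Q = 2.6410e+04
Then remove 0.06873 M of A.
Step 3:
                  X         A
  Initial 7.5866e-06    0.1316
  Change  -2.6023e-06 2.6023e-06
  Equil   4.9843e-06    0.1316
  solve Keq expr → x = 2.6023e-06; check Q = 2.6410e+04

Q₀ = 17.15; Q < K (proceeds forward)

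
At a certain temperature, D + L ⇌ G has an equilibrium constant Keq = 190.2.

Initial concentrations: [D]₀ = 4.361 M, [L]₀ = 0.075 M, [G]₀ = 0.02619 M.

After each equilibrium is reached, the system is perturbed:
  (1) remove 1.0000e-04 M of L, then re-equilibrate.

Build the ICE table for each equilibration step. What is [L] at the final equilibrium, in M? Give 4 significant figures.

Q₀ = 0.08007 vs Keq = 190.2 ⇒ Q<K, forward
Step 1:
                  D         L         G
  I           4.361     0.075   0.02619
  C        -0.07488  -0.07488   0.07488
  E           4.286 1.2397e-04    0.1011
  solve Keq expr → x = 0.07488; check Q = 190.2
Then remove 1.0000e-04 M of L.
Step 2:
                  D         L         G
  I           4.286 2.3974e-05    0.1011
  C       9.9875e-05 9.9875e-05 -9.9875e-05
  E           4.286 1.2385e-04     0.101
  solve Keq expr → x = -9.9875e-05; check Q = 190.2

[L]_eq = 1.2385e-04 M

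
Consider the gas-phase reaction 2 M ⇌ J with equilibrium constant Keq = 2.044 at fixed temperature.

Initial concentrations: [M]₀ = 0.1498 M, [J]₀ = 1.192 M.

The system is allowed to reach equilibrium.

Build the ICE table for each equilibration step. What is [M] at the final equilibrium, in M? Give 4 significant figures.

Q₀ = 53.12 vs Keq = 2.044 ⇒ Q>K, reverse
Step 1:
                    M           J
  init         0.1498       1.192
  Δ            0.5246     -0.2623
  eq           0.6744      0.9297
  solve Keq expr → x = -0.2623; check Q = 2.044

[M]_eq = 0.6744 M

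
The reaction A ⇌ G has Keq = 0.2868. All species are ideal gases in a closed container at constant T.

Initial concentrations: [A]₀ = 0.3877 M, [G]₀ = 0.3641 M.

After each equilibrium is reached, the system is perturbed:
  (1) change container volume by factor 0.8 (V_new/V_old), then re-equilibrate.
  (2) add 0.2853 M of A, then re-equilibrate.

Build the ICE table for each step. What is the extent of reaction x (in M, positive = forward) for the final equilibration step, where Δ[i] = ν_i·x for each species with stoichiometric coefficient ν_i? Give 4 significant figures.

Q₀ = 0.9391 vs Keq = 0.2868 ⇒ Q>K, reverse
Step 1:
                    A           G
  Initial      0.3877      0.3641
  Change       0.1965     -0.1965
  Equil        0.5842      0.1676
  solve Keq expr → x = -0.1965; check Q = 0.2868
Then change container volume by factor 0.8 (V_new/V_old).
Step 2:
                    A           G
  Initial      0.7303      0.2095
  Change            0           0
  Equil        0.7303      0.2095
  solve Keq expr → x = 0; check Q = 0.2868
Then add 0.2853 M of A.
Step 3:
                    A           G
  Initial       1.016      0.2095
  Change     -0.06359     0.06359
  Equil         0.952       0.273
  solve Keq expr → x = 0.06359; check Q = 0.2868

x = 0.06359 M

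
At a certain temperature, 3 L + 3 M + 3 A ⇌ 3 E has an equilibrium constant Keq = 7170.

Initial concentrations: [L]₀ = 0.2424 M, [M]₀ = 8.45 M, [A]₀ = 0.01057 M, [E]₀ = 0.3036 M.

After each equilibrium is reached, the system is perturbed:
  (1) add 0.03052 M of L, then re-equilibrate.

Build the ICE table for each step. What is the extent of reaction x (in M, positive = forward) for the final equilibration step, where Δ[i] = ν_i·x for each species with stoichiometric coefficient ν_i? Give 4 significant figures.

x = 2.8150e-04 M

Q₀ = 2757 vs Keq = 7170 ⇒ Q<K, forward
Step 1:
                  L         M         A         E
  I          0.2424      8.45   0.01057    0.3036
  C       -0.002724 -0.002724 -0.002724  0.002724
  E          0.2397     8.447  0.007846    0.3063
  solve Keq expr → x = 9.0790e-04; check Q = 7170
Then add 0.03052 M of L.
Step 2:
                  L         M         A         E
  I          0.2702     8.447  0.007846    0.3063
  C       -8.4451e-04 -8.4451e-04 -8.4451e-04 8.4451e-04
  E          0.2694     8.446  0.007002    0.3072
  solve Keq expr → x = 2.8150e-04; check Q = 7170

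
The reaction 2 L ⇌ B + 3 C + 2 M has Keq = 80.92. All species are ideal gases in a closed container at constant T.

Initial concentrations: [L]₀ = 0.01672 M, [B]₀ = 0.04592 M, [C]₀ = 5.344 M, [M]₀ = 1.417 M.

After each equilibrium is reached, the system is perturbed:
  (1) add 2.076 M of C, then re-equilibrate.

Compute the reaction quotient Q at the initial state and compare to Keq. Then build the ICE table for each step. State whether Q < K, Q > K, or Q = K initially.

Q₀ = 5.0335e+04; Q > K (proceeds reverse)

Q₀ = 5.0335e+04 vs Keq = 80.92 ⇒ Q>K, reverse
Step 1:
                  L         B         C         M
  init      0.01672   0.04592     5.344     1.417
  Δ         0.08517  -0.04258   -0.1277  -0.08517
  eq         0.1019  0.003337     5.216     1.332
  solve Keq expr → x = -0.04258; check Q = 80.92
Then add 2.076 M of C.
Step 2:
                  L         B         C         M
  init       0.1019  0.003337     7.292     1.332
  Δ        0.004012 -0.002006 -0.006018 -0.004012
  eq         0.1059  0.001331     7.286     1.328
  solve Keq expr → x = -0.002006; check Q = 80.92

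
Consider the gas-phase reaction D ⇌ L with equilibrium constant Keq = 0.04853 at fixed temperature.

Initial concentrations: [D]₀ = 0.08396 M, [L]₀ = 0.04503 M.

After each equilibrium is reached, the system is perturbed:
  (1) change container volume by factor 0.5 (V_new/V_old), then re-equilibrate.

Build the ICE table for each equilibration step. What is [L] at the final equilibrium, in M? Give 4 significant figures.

[L]_eq = 0.01194 M

Q₀ = 0.5363 vs Keq = 0.04853 ⇒ Q>K, reverse
Step 1:
                   D          L
  I          0.08396    0.04503
  C          0.03906   -0.03906
  E            0.123    0.00597
  solve Keq expr → x = -0.03906; check Q = 0.04853
Then change container volume by factor 0.5 (V_new/V_old).
Step 2:
                   D          L
  I            0.246    0.01194
  C                0          0
  E            0.246    0.01194
  solve Keq expr → x = 0; check Q = 0.04853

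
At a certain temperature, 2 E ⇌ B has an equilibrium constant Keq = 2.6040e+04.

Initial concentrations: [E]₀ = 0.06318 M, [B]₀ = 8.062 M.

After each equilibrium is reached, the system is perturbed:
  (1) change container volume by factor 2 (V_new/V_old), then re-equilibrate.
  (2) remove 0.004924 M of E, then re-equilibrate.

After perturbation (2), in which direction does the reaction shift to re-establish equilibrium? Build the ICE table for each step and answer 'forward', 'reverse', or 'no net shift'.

Q₀ = 2020 vs Keq = 2.6040e+04 ⇒ Q<K, forward
Step 1:
                   E          B
  Initial    0.06318      8.062
  Change    -0.04556    0.02278
  Equil      0.01762      8.085
  solve Keq expr → x = 0.02278; check Q = 2.6040e+04
Then change container volume by factor 2 (V_new/V_old).
Step 2:
                   E          B
  Initial    0.00881      4.042
  Change    0.003646  -0.001823
  Equil      0.01246      4.041
  solve Keq expr → x = -0.001823; check Q = 2.6040e+04
Then remove 0.004924 M of E.
Step 3:
                   E          B
  Initial   0.007533      4.041
  Change     0.00492   -0.00246
  Equil      0.01245      4.038
  solve Keq expr → x = -0.00246; check Q = 2.6040e+04

Direction: reverse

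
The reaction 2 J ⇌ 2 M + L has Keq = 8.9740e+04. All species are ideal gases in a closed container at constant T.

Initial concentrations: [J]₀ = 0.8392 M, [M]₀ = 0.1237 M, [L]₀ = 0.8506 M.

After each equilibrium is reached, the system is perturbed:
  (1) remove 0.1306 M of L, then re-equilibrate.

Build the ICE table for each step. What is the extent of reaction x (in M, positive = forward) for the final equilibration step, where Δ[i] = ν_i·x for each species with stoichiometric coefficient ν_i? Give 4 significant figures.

Q₀ = 0.01848 vs Keq = 8.9740e+04 ⇒ Q<K, forward
Step 1:
                  J         M         L
  Initial    0.8392    0.1237    0.8506
  Change    -0.8356    0.8356    0.4178
  Equil    0.003607    0.9593     1.268
  solve Keq expr → x = 0.4178; check Q = 8.9740e+04
Then remove 0.1306 M of L.
Step 2:
                  J         M         L
  Initial  0.003607    0.9593     1.138
  Change  -1.8989e-04 1.8989e-04 9.4947e-05
  Equil    0.003417    0.9595     1.138
  solve Keq expr → x = 9.4947e-05; check Q = 8.9740e+04

x = 9.4947e-05 M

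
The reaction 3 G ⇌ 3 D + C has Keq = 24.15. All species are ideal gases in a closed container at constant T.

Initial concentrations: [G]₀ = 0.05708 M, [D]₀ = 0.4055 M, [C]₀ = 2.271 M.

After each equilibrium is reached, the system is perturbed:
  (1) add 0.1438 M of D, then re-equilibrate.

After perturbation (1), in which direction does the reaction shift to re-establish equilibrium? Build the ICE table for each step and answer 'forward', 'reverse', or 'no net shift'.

Direction: reverse

Q₀ = 814.2 vs Keq = 24.15 ⇒ Q>K, reverse
Step 1:
                  G         D         C
  init      0.05708    0.4055     2.271
  Δ         0.08709  -0.08709  -0.02903
  eq         0.1442    0.3184     2.242
  solve Keq expr → x = -0.02903; check Q = 24.15
Then add 0.1438 M of D.
Step 2:
                  G         D         C
  init       0.1442    0.4622     2.242
  Δ         0.04453  -0.04453  -0.01484
  eq         0.1887    0.4177     2.227
  solve Keq expr → x = -0.01484; check Q = 24.15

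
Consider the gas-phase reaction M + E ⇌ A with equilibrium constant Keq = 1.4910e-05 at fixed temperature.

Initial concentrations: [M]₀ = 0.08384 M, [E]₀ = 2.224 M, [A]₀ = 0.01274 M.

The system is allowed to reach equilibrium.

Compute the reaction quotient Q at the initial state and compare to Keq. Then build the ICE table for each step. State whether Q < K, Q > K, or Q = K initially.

Q₀ = 0.06833 vs Keq = 1.4910e-05 ⇒ Q>K, reverse
Step 1:
                    M           E           A
  I           0.08384       2.224     0.01274
  C           0.01274     0.01274    -0.01274
  E           0.09658       2.237  3.2208e-06
  solve Keq expr → x = -0.01274; check Q = 1.4910e-05

Q₀ = 0.06833; Q > K (proceeds reverse)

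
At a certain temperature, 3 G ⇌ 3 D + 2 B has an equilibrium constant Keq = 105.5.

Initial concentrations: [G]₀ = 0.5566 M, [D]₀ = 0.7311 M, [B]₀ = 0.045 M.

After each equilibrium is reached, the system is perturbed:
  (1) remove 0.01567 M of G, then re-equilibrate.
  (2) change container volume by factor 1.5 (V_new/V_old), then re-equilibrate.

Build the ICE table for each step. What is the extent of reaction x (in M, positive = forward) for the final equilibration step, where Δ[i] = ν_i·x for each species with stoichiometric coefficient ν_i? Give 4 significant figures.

Q₀ = 0.004589 vs Keq = 105.5 ⇒ Q<K, forward
Step 1:
                    G           D           B
  Initial      0.5566      0.7311       0.045
  Change       -0.437       0.437      0.2914
  Equil        0.1196       1.168      0.3364
  solve Keq expr → x = 0.1457; check Q = 105.5
Then remove 0.01567 M of G.
Step 2:
                    G           D           B
  Initial      0.1039       1.168      0.3364
  Change      0.01244    -0.01244   -0.008296
  Equil        0.1163       1.156      0.3281
  solve Keq expr → x = -0.004148; check Q = 105.5
Then change container volume by factor 1.5 (V_new/V_old).
Step 3:
                    G           D           B
  Initial     0.07756      0.7705      0.2187
  Change     -0.01533     0.01533     0.01022
  Equil       0.06223      0.7858      0.2289
  solve Keq expr → x = 0.005109; check Q = 105.5

x = 0.005109 M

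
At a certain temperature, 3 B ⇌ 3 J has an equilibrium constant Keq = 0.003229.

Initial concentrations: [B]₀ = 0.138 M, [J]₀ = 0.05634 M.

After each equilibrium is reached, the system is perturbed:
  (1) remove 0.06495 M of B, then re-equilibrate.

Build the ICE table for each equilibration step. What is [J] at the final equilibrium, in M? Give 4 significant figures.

Q₀ = 0.06805 vs Keq = 0.003229 ⇒ Q>K, reverse
Step 1:
                  B         J
  I           0.138   0.05634
  C         0.03131  -0.03131
  E          0.1693   0.02503
  solve Keq expr → x = -0.01044; check Q = 0.003229
Then remove 0.06495 M of B.
Step 2:
                  B         J
  I          0.1044   0.02503
  C        0.008364 -0.008364
  E          0.1127   0.01666
  solve Keq expr → x = -0.002788; check Q = 0.003229

[J]_eq = 0.01666 M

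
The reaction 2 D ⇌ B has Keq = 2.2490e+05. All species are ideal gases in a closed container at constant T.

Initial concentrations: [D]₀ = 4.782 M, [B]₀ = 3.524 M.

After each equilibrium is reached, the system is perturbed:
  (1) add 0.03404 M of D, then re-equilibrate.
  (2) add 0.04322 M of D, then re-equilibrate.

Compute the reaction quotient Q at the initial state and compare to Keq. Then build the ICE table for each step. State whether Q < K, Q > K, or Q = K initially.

Q₀ = 0.1541; Q < K (proceeds forward)

Q₀ = 0.1541 vs Keq = 2.2490e+05 ⇒ Q<K, forward
Step 1:
                  D         B
  Initial     4.782     3.524
  Change     -4.777     2.388
  Equil    0.005127     5.912
  solve Keq expr → x = 2.388; check Q = 2.2490e+05
Then add 0.03404 M of D.
Step 2:
                  D         B
  Initial   0.03917     5.912
  Change   -0.03403   0.01702
  Equil    0.005135     5.929
  solve Keq expr → x = 0.01702; check Q = 2.2490e+05
Then add 0.04322 M of D.
Step 3:
                  D         B
  Initial   0.04835     5.929
  Change   -0.04321   0.02161
  Equil    0.005144     5.951
  solve Keq expr → x = 0.02161; check Q = 2.2490e+05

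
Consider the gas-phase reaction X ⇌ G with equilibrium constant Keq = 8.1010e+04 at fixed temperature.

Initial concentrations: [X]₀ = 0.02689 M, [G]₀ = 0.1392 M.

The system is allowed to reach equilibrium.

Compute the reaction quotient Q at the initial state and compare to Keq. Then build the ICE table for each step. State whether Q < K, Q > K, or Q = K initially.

Q₀ = 5.177; Q < K (proceeds forward)

Q₀ = 5.177 vs Keq = 8.1010e+04 ⇒ Q<K, forward
Step 1:
                    X           G
  I           0.02689      0.1392
  C          -0.02689     0.02689
  E        2.0502e-06      0.1661
  solve Keq expr → x = 0.02689; check Q = 8.1010e+04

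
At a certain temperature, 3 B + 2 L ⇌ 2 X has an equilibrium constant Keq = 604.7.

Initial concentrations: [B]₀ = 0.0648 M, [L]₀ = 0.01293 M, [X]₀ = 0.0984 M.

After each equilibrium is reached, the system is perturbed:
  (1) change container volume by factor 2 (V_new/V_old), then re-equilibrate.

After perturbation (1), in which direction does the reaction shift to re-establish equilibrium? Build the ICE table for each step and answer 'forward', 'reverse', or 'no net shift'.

Direction: reverse

Q₀ = 2.1285e+05 vs Keq = 604.7 ⇒ Q>K, reverse
Step 1:
                   B          L          X
  I           0.0648    0.01293     0.0984
  C          0.06049    0.04032   -0.04032
  E           0.1253    0.05325    0.05808
  solve Keq expr → x = -0.02016; check Q = 604.7
Then change container volume by factor 2 (V_new/V_old).
Step 2:
                   B          L          X
  I          0.06264    0.02663    0.02904
  C          0.01468   0.009785  -0.009785
  E          0.07732    0.03641    0.01925
  solve Keq expr → x = -0.004893; check Q = 604.7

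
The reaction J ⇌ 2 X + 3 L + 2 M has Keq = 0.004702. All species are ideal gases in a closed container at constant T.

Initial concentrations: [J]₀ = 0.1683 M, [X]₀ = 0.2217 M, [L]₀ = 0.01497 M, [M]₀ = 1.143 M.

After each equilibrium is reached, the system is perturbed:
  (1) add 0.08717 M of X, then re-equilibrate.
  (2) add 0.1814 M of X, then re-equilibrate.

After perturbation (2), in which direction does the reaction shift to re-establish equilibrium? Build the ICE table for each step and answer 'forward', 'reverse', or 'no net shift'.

Direction: reverse

Q₀ = 1.2800e-06 vs Keq = 0.004702 ⇒ Q<K, forward
Step 1:
                  J         X         L         M
  Initial    0.1683    0.2217   0.01497     1.143
  Change   -0.04682   0.09365    0.1405   0.09365
  Equil      0.1215    0.3153    0.1554     1.237
  solve Keq expr → x = 0.04682; check Q = 0.004702
Then add 0.08717 M of X.
Step 2:
                  J         X         L         M
  Initial    0.1215    0.4025    0.1554     1.237
  Change   0.005892  -0.01178  -0.01768  -0.01178
  Equil      0.1274    0.3907    0.1378     1.225
  solve Keq expr → x = -0.005892; check Q = 0.004702
Then add 0.1814 M of X.
Step 3:
                  J         X         L         M
  Initial    0.1274    0.5721    0.1378     1.225
  Change   0.008457  -0.01691  -0.02537  -0.01691
  Equil      0.1358    0.5552    0.1124     1.208
  solve Keq expr → x = -0.008457; check Q = 0.004702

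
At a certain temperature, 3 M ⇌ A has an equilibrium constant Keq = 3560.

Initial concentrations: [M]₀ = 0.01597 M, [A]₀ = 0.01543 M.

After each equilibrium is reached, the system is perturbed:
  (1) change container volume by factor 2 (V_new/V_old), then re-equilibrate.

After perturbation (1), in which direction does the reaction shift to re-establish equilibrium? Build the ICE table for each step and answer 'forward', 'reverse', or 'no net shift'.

Direction: reverse

Q₀ = 3788 vs Keq = 3560 ⇒ Q>K, reverse
Step 1:
                  M         A
  I         0.01597   0.01543
  C       2.9921e-04 -9.9737e-05
  E         0.01627   0.01533
  solve Keq expr → x = -9.9737e-05; check Q = 3560
Then change container volume by factor 2 (V_new/V_old).
Step 2:
                  M         A
  I        0.008135  0.007665
  C        0.003985 -0.001328
  E         0.01212  0.006337
  solve Keq expr → x = -0.001328; check Q = 3560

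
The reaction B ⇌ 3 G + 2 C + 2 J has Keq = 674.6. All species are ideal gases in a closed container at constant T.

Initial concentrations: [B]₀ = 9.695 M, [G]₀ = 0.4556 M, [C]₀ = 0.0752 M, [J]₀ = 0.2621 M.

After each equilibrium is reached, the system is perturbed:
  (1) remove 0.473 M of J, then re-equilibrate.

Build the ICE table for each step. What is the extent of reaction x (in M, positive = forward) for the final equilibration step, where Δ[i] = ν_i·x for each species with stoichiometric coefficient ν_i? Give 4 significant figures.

x = 0.06905 M

Q₀ = 3.7894e-06 vs Keq = 674.6 ⇒ Q<K, forward
Step 1:
                  B         G         C         J
  I           9.695    0.4556    0.0752    0.2621
  C          -1.331     3.993     2.662     2.662
  E           8.364     4.449     2.737     2.924
  solve Keq expr → x = 1.331; check Q = 674.6
Then remove 0.473 M of J.
Step 2:
                  B         G         C         J
  I           8.364     4.449     2.737     2.451
  C        -0.06905    0.2072    0.1381    0.1381
  E           8.295     4.656     2.875     2.589
  solve Keq expr → x = 0.06905; check Q = 674.6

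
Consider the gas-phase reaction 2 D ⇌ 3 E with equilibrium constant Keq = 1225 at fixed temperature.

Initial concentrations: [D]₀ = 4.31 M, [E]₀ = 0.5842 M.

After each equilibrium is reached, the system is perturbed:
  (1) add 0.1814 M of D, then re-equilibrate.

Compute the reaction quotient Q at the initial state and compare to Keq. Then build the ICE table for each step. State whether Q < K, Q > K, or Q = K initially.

Q₀ = 0.01073; Q < K (proceeds forward)

Q₀ = 0.01073 vs Keq = 1225 ⇒ Q<K, forward
Step 1:
                  D         E
  init         4.31    0.5842
  Δ          -3.852     5.777
  eq         0.4584     6.362
  solve Keq expr → x = 1.926; check Q = 1225
Then add 0.1814 M of D.
Step 2:
                  D         E
  init       0.6398     6.362
  Δ         -0.1559    0.2338
  eq         0.4839     6.595
  solve Keq expr → x = 0.07795; check Q = 1225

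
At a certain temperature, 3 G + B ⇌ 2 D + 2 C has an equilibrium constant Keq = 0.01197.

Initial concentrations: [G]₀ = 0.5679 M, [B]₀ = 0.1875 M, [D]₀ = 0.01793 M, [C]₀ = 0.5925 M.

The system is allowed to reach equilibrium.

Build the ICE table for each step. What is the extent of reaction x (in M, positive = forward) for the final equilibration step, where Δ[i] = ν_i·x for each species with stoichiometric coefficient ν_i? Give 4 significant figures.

Q₀ = 0.003286 vs Keq = 0.01197 ⇒ Q<K, forward
Step 1:
                   G          B          D          C
  init        0.5679     0.1875    0.01793     0.5925
  Δ         -0.01985  -0.006618    0.01324    0.01324
  eq           0.548     0.1809    0.03117     0.6057
  solve Keq expr → x = 0.006618; check Q = 0.01197

x = 0.006618 M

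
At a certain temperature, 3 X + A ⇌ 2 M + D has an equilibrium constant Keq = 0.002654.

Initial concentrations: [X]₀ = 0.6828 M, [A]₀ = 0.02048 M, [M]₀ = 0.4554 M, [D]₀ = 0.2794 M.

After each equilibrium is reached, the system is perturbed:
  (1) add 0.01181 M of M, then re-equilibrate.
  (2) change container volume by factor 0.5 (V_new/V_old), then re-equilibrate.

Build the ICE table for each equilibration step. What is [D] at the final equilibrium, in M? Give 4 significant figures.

Q₀ = 8.888 vs Keq = 0.002654 ⇒ Q>K, reverse
Step 1:
                   X          A          M          D
  I           0.6828    0.02048     0.4554     0.2794
  C           0.5366     0.1789    -0.3577    -0.1789
  E            1.219     0.1993    0.09768     0.1005
  solve Keq expr → x = -0.1789; check Q = 0.002654
Then add 0.01181 M of M.
Step 2:
                   X          A          M          D
  I            1.219     0.1993     0.1095     0.1005
  C          0.01135   0.003785   -0.00757  -0.003785
  E            1.231     0.2031     0.1019    0.09675
  solve Keq expr → x = -0.003785; check Q = 0.002654
Then change container volume by factor 0.5 (V_new/V_old).
Step 3:
                   X          A          M          D
  I            2.461     0.4063     0.2038     0.1935
  C         -0.07237   -0.02412    0.04825    0.02412
  E            2.389     0.3821     0.2521     0.2176
  solve Keq expr → x = 0.02412; check Q = 0.002654

[D]_eq = 0.2176 M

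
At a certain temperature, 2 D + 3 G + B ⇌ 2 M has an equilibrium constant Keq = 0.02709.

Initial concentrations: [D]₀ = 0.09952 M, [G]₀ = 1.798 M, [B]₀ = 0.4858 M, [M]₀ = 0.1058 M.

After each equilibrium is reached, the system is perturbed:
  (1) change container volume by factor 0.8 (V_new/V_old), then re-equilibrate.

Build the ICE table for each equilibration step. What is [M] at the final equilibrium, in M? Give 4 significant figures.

[M]_eq = 0.08132 M

Q₀ = 0.4002 vs Keq = 0.02709 ⇒ Q>K, reverse
Step 1:
                    D           G           B           M
  Initial     0.09952       1.798      0.4858      0.1058
  Change      0.05775     0.08663     0.02888    -0.05775
  Equil        0.1573       1.885      0.5147     0.04805
  solve Keq expr → x = -0.02888; check Q = 0.02709
Then change container volume by factor 0.8 (V_new/V_old).
Step 2:
                    D           G           B           M
  Initial      0.1966       2.356      0.6433     0.06006
  Change     -0.02126    -0.03189    -0.01063     0.02126
  Equil        0.1753       2.324      0.6327     0.08132
  solve Keq expr → x = 0.01063; check Q = 0.02709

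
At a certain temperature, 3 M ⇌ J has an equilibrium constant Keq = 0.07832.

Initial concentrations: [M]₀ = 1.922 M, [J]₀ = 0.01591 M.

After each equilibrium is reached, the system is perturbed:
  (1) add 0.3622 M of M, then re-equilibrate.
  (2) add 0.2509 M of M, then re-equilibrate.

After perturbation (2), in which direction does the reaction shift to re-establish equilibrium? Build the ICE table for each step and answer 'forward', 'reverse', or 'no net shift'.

Direction: forward

Q₀ = 0.002241 vs Keq = 0.07832 ⇒ Q<K, forward
Step 1:
                  M         J
  init        1.922   0.01591
  Δ         -0.5539    0.1846
  eq          1.368    0.2005
  solve Keq expr → x = 0.1846; check Q = 0.07832
Then add 0.3622 M of M.
Step 2:
                  M         J
  init         1.73    0.2005
  Δ         -0.2153   0.07177
  eq          1.515    0.2723
  solve Keq expr → x = 0.07177; check Q = 0.07832
Then add 0.2509 M of M.
Step 3:
                  M         J
  init        1.766    0.2723
  Δ         -0.1586   0.05287
  eq          1.607    0.3252
  solve Keq expr → x = 0.05287; check Q = 0.07832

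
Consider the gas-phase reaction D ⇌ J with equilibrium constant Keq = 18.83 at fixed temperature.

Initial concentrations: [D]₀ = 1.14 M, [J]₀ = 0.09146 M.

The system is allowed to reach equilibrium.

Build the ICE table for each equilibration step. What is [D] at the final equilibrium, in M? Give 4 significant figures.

[D]_eq = 0.0621 M

Q₀ = 0.08023 vs Keq = 18.83 ⇒ Q<K, forward
Step 1:
                    D           J
  Initial        1.14     0.09146
  Change       -1.078       1.078
  Equil        0.0621       1.169
  solve Keq expr → x = 1.078; check Q = 18.83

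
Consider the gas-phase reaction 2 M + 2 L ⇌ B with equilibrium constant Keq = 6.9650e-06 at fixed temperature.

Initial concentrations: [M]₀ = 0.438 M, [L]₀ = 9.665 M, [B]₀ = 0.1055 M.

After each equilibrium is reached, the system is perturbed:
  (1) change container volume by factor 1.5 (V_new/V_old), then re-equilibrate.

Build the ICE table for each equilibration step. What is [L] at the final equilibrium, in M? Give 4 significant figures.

[L]_eq = 6.584 M

Q₀ = 0.005887 vs Keq = 6.9650e-06 ⇒ Q>K, reverse
Step 1:
                   M          L          B
  init         0.438      9.665     0.1055
  Δ           0.2104     0.2104    -0.1052
  eq          0.6484      9.875 2.8560e-04
  solve Keq expr → x = -0.1052; check Q = 6.9650e-06
Then change container volume by factor 1.5 (V_new/V_old).
Step 2:
                   M          L          B
  init        0.4323      6.584 1.9040e-04
  Δ       2.6782e-04 2.6782e-04 -1.3391e-04
  eq          0.4326      6.584 5.6489e-05
  solve Keq expr → x = -1.3391e-04; check Q = 6.9650e-06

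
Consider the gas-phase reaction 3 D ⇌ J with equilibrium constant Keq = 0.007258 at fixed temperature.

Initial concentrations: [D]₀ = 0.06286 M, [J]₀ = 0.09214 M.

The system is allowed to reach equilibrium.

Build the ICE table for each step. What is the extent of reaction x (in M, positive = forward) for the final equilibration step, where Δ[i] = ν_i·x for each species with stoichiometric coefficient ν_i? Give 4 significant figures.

x = -0.09186 M

Q₀ = 371 vs Keq = 0.007258 ⇒ Q>K, reverse
Step 1:
                   D          J
  Initial    0.06286    0.09214
  Change      0.2756   -0.09186
  Equil       0.3384 2.8135e-04
  solve Keq expr → x = -0.09186; check Q = 0.007258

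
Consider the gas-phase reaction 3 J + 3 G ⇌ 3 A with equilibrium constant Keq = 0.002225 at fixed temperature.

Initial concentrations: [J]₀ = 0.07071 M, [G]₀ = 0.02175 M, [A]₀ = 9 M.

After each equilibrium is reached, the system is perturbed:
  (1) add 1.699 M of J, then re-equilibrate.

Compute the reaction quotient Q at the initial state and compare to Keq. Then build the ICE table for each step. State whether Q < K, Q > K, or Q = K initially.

Q₀ = 2.0040e+11; Q > K (proceeds reverse)

Q₀ = 2.0040e+11 vs Keq = 0.002225 ⇒ Q>K, reverse
Step 1:
                    J           G           A
  Initial     0.07071     0.02175           9
  Change        5.287       5.287      -5.287
  Equil         5.358       5.309       3.713
  solve Keq expr → x = -1.762; check Q = 0.002225
Then add 1.699 M of J.
Step 2:
                    J           G           A
  Initial       7.057       5.309       3.713
  Change       -0.461      -0.461       0.461
  Equil         6.596       4.848       4.174
  solve Keq expr → x = 0.1537; check Q = 0.002225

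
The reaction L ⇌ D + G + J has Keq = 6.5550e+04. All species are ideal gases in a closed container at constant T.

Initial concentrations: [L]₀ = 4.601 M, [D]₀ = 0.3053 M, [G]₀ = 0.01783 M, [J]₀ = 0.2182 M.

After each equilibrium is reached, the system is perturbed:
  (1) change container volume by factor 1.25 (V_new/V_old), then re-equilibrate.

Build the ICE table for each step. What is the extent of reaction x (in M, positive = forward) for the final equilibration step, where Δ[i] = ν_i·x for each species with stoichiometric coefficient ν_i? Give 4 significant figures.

Q₀ = 2.5816e-04 vs Keq = 6.5550e+04 ⇒ Q<K, forward
Step 1:
                   L          D          G          J
  Initial      4.601     0.3053    0.01783     0.2182
  Change      -4.599      4.599      4.599      4.599
  Equil     0.001664      4.905      4.617      4.818
  solve Keq expr → x = 4.599; check Q = 6.5550e+04
Then change container volume by factor 1.25 (V_new/V_old).
Step 2:
                   L          D          G          J
  Initial   0.001331      3.924      3.694      3.854
  Change  -4.7900e-04 4.7900e-04 4.7900e-04 4.7900e-04
  Equil   8.5245e-04      3.924      3.694      3.855
  solve Keq expr → x = 4.7900e-04; check Q = 6.5550e+04

x = 4.7900e-04 M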